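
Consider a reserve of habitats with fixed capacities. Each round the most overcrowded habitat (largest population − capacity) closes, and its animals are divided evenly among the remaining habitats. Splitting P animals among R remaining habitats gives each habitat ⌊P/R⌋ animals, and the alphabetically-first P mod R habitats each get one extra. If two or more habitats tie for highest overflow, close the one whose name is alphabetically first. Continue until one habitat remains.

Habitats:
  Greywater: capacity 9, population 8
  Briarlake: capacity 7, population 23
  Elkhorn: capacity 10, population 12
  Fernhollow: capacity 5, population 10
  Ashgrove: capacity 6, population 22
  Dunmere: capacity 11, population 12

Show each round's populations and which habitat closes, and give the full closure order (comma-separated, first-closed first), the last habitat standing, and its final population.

Closure order: Ashgrove, Briarlake, Fernhollow, Dunmere, Elkhorn
Last habitat: Greywater with 87 animals

Round 1: Ashgrove=22 Briarlake=23 Dunmere=12 Elkhorn=12 Fernhollow=10 Greywater=8 → close Ashgrove (overflow 16)
  22÷5 = 4 each, +1 to first 2
Round 2: Briarlake=28 Dunmere=17 Elkhorn=16 Fernhollow=14 Greywater=12 → close Briarlake (overflow 21)
  28÷4 = 7 each, +1 to first 0
Round 3: Dunmere=24 Elkhorn=23 Fernhollow=21 Greywater=19 → close Fernhollow (overflow 16)
  21÷3 = 7 each, +1 to first 0
Round 4: Dunmere=31 Elkhorn=30 Greywater=26 → close Dunmere (overflow 20)
  31÷2 = 15 each, +1 to first 1
Round 5: Elkhorn=46 Greywater=41 → close Elkhorn (overflow 36)
  46÷1 = 46 each, +1 to first 0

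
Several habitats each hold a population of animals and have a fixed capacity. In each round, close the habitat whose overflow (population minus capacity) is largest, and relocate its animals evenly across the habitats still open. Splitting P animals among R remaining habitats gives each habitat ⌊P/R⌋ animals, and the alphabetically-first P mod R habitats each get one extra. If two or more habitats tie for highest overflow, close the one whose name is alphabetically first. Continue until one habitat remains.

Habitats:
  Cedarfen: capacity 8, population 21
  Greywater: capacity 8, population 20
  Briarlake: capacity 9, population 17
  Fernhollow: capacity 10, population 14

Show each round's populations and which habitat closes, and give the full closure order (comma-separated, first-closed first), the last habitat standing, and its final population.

Round 1: Briarlake=17 Cedarfen=21 Fernhollow=14 Greywater=20 → close Cedarfen (overflow 13)
  21÷3 = 7 each, +1 to first 0
Round 2: Briarlake=24 Fernhollow=21 Greywater=27 → close Greywater (overflow 19)
  27÷2 = 13 each, +1 to first 1
Round 3: Briarlake=38 Fernhollow=34 → close Briarlake (overflow 29)
  38÷1 = 38 each, +1 to first 0

Closure order: Cedarfen, Greywater, Briarlake
Last habitat: Fernhollow with 72 animals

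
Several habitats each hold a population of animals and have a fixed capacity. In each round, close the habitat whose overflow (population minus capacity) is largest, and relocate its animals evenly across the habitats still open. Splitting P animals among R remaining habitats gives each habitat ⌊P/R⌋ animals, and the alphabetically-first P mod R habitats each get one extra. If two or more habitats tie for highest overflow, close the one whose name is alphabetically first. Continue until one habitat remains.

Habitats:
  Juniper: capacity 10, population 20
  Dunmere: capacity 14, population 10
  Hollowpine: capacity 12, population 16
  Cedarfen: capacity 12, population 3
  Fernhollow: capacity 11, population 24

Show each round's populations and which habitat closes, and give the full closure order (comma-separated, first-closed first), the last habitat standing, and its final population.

Round 1: Cedarfen=3 Dunmere=10 Fernhollow=24 Hollowpine=16 Juniper=20 → close Fernhollow (overflow 13)
  24÷4 = 6 each, +1 to first 0
Round 2: Cedarfen=9 Dunmere=16 Hollowpine=22 Juniper=26 → close Juniper (overflow 16)
  26÷3 = 8 each, +1 to first 2
Round 3: Cedarfen=18 Dunmere=25 Hollowpine=30 → close Hollowpine (overflow 18)
  30÷2 = 15 each, +1 to first 0
Round 4: Cedarfen=33 Dunmere=40 → close Dunmere (overflow 26)
  40÷1 = 40 each, +1 to first 0

Closure order: Fernhollow, Juniper, Hollowpine, Dunmere
Last habitat: Cedarfen with 73 animals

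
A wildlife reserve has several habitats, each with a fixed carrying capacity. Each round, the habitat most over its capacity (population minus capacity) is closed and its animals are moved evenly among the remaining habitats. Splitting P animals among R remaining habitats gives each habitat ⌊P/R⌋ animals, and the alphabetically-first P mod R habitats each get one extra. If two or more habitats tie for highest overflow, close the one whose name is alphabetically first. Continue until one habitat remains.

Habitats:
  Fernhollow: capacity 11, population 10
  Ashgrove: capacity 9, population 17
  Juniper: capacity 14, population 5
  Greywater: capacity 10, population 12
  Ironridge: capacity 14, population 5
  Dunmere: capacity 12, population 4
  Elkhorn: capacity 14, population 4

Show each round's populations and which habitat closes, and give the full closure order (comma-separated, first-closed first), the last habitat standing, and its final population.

Closure order: Ashgrove, Greywater, Fernhollow, Dunmere, Ironridge, Elkhorn
Last habitat: Juniper with 57 animals

Round 1: Ashgrove=17 Dunmere=4 Elkhorn=4 Fernhollow=10 Greywater=12 Ironridge=5 Juniper=5 → close Ashgrove (overflow 8)
  17÷6 = 2 each, +1 to first 5
Round 2: Dunmere=7 Elkhorn=7 Fernhollow=13 Greywater=15 Ironridge=8 Juniper=7 → close Greywater (overflow 5)
  15÷5 = 3 each, +1 to first 0
Round 3: Dunmere=10 Elkhorn=10 Fernhollow=16 Ironridge=11 Juniper=10 → close Fernhollow (overflow 5)
  16÷4 = 4 each, +1 to first 0
Round 4: Dunmere=14 Elkhorn=14 Ironridge=15 Juniper=14 → close Dunmere (overflow 2)
  14÷3 = 4 each, +1 to first 2
Round 5: Elkhorn=19 Ironridge=20 Juniper=18 → close Ironridge (overflow 6)
  20÷2 = 10 each, +1 to first 0
Round 6: Elkhorn=29 Juniper=28 → close Elkhorn (overflow 15)
  29÷1 = 29 each, +1 to first 0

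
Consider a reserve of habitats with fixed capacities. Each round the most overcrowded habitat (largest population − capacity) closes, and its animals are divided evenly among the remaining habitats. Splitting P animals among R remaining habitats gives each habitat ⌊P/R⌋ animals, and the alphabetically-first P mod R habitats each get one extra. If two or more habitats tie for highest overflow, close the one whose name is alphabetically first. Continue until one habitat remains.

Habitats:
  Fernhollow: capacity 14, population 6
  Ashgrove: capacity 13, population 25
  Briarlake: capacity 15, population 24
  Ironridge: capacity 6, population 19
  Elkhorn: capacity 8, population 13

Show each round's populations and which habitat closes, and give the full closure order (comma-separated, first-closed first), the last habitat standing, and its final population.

Closure order: Ironridge, Ashgrove, Briarlake, Elkhorn
Last habitat: Fernhollow with 87 animals

Round 1: Ashgrove=25 Briarlake=24 Elkhorn=13 Fernhollow=6 Ironridge=19 → close Ironridge (overflow 13)
  19÷4 = 4 each, +1 to first 3
Round 2: Ashgrove=30 Briarlake=29 Elkhorn=18 Fernhollow=10 → close Ashgrove (overflow 17)
  30÷3 = 10 each, +1 to first 0
Round 3: Briarlake=39 Elkhorn=28 Fernhollow=20 → close Briarlake (overflow 24)
  39÷2 = 19 each, +1 to first 1
Round 4: Elkhorn=48 Fernhollow=39 → close Elkhorn (overflow 40)
  48÷1 = 48 each, +1 to first 0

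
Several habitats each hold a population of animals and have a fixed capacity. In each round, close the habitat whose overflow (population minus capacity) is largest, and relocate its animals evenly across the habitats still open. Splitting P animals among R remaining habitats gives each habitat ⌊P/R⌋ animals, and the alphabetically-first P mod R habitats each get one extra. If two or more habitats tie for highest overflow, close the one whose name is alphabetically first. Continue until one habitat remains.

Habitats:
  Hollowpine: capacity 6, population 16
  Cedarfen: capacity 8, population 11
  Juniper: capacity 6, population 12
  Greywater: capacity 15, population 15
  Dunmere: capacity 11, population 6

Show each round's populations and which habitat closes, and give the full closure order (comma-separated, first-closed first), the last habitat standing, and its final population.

Closure order: Hollowpine, Juniper, Cedarfen, Greywater
Last habitat: Dunmere with 60 animals

Round 1: Cedarfen=11 Dunmere=6 Greywater=15 Hollowpine=16 Juniper=12 → close Hollowpine (overflow 10)
  16÷4 = 4 each, +1 to first 0
Round 2: Cedarfen=15 Dunmere=10 Greywater=19 Juniper=16 → close Juniper (overflow 10)
  16÷3 = 5 each, +1 to first 1
Round 3: Cedarfen=21 Dunmere=15 Greywater=24 → close Cedarfen (overflow 13)
  21÷2 = 10 each, +1 to first 1
Round 4: Dunmere=26 Greywater=34 → close Greywater (overflow 19)
  34÷1 = 34 each, +1 to first 0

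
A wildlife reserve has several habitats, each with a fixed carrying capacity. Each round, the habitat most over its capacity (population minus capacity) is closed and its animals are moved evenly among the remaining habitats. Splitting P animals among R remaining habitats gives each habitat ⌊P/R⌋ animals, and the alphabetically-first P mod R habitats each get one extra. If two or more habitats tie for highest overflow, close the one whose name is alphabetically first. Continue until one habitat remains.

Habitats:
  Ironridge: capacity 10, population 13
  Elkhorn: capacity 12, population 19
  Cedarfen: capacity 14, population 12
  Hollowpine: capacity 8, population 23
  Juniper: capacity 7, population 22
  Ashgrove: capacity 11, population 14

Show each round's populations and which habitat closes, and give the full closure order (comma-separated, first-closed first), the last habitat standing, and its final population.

Round 1: Ashgrove=14 Cedarfen=12 Elkhorn=19 Hollowpine=23 Ironridge=13 Juniper=22 → close Hollowpine (overflow 15)
  23÷5 = 4 each, +1 to first 3
Round 2: Ashgrove=19 Cedarfen=17 Elkhorn=24 Ironridge=17 Juniper=26 → close Juniper (overflow 19)
  26÷4 = 6 each, +1 to first 2
Round 3: Ashgrove=26 Cedarfen=24 Elkhorn=30 Ironridge=23 → close Elkhorn (overflow 18)
  30÷3 = 10 each, +1 to first 0
Round 4: Ashgrove=36 Cedarfen=34 Ironridge=33 → close Ashgrove (overflow 25)
  36÷2 = 18 each, +1 to first 0
Round 5: Cedarfen=52 Ironridge=51 → close Ironridge (overflow 41)
  51÷1 = 51 each, +1 to first 0

Closure order: Hollowpine, Juniper, Elkhorn, Ashgrove, Ironridge
Last habitat: Cedarfen with 103 animals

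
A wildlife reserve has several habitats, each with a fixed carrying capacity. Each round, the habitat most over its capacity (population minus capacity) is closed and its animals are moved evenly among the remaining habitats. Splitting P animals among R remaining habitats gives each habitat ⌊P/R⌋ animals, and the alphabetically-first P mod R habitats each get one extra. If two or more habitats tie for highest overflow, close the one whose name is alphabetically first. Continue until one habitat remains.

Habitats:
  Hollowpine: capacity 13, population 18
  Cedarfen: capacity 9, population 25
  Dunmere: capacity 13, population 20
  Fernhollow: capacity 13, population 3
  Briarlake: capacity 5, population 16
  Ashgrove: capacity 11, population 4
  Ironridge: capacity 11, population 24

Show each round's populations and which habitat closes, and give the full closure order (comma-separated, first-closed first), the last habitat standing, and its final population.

Round 1: Ashgrove=4 Briarlake=16 Cedarfen=25 Dunmere=20 Fernhollow=3 Hollowpine=18 Ironridge=24 → close Cedarfen (overflow 16)
  25÷6 = 4 each, +1 to first 1
Round 2: Ashgrove=9 Briarlake=20 Dunmere=24 Fernhollow=7 Hollowpine=22 Ironridge=28 → close Ironridge (overflow 17)
  28÷5 = 5 each, +1 to first 3
Round 3: Ashgrove=15 Briarlake=26 Dunmere=30 Fernhollow=12 Hollowpine=27 → close Briarlake (overflow 21)
  26÷4 = 6 each, +1 to first 2
Round 4: Ashgrove=22 Dunmere=37 Fernhollow=18 Hollowpine=33 → close Dunmere (overflow 24)
  37÷3 = 12 each, +1 to first 1
Round 5: Ashgrove=35 Fernhollow=30 Hollowpine=45 → close Hollowpine (overflow 32)
  45÷2 = 22 each, +1 to first 1
Round 6: Ashgrove=58 Fernhollow=52 → close Ashgrove (overflow 47)
  58÷1 = 58 each, +1 to first 0

Closure order: Cedarfen, Ironridge, Briarlake, Dunmere, Hollowpine, Ashgrove
Last habitat: Fernhollow with 110 animals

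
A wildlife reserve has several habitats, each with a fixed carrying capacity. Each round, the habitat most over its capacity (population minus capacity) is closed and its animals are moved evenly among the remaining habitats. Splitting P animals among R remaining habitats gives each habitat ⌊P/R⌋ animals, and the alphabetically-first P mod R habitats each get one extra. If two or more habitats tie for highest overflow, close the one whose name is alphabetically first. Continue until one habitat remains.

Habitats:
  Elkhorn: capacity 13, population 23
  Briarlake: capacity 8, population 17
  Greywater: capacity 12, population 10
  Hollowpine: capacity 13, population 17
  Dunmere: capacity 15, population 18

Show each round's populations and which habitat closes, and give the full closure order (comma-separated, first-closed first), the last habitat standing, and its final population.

Closure order: Elkhorn, Briarlake, Dunmere, Hollowpine
Last habitat: Greywater with 85 animals

Round 1: Briarlake=17 Dunmere=18 Elkhorn=23 Greywater=10 Hollowpine=17 → close Elkhorn (overflow 10)
  23÷4 = 5 each, +1 to first 3
Round 2: Briarlake=23 Dunmere=24 Greywater=16 Hollowpine=22 → close Briarlake (overflow 15)
  23÷3 = 7 each, +1 to first 2
Round 3: Dunmere=32 Greywater=24 Hollowpine=29 → close Dunmere (overflow 17)
  32÷2 = 16 each, +1 to first 0
Round 4: Greywater=40 Hollowpine=45 → close Hollowpine (overflow 32)
  45÷1 = 45 each, +1 to first 0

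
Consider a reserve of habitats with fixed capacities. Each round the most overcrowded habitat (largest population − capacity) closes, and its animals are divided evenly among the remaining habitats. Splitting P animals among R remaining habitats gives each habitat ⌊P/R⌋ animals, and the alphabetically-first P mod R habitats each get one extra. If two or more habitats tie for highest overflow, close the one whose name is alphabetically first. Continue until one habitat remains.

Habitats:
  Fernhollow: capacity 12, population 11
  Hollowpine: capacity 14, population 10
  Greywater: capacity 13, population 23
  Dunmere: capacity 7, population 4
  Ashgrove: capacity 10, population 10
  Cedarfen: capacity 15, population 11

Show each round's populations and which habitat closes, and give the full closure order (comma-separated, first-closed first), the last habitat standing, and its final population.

Round 1: Ashgrove=10 Cedarfen=11 Dunmere=4 Fernhollow=11 Greywater=23 Hollowpine=10 → close Greywater (overflow 10)
  23÷5 = 4 each, +1 to first 3
Round 2: Ashgrove=15 Cedarfen=16 Dunmere=9 Fernhollow=15 Hollowpine=14 → close Ashgrove (overflow 5)
  15÷4 = 3 each, +1 to first 3
Round 3: Cedarfen=20 Dunmere=13 Fernhollow=19 Hollowpine=17 → close Fernhollow (overflow 7)
  19÷3 = 6 each, +1 to first 1
Round 4: Cedarfen=27 Dunmere=19 Hollowpine=23 → close Cedarfen (overflow 12)
  27÷2 = 13 each, +1 to first 1
Round 5: Dunmere=33 Hollowpine=36 → close Dunmere (overflow 26)
  33÷1 = 33 each, +1 to first 0

Closure order: Greywater, Ashgrove, Fernhollow, Cedarfen, Dunmere
Last habitat: Hollowpine with 69 animals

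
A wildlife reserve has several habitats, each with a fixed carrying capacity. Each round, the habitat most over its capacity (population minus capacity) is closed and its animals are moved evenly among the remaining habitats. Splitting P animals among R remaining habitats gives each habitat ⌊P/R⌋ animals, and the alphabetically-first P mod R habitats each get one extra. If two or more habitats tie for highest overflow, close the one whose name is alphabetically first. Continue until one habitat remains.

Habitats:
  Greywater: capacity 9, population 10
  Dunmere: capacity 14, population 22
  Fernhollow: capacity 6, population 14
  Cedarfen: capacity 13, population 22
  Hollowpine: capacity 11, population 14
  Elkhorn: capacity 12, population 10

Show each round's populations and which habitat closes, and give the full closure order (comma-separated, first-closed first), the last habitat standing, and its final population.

Round 1: Cedarfen=22 Dunmere=22 Elkhorn=10 Fernhollow=14 Greywater=10 Hollowpine=14 → close Cedarfen (overflow 9)
  22÷5 = 4 each, +1 to first 2
Round 2: Dunmere=27 Elkhorn=15 Fernhollow=18 Greywater=14 Hollowpine=18 → close Dunmere (overflow 13)
  27÷4 = 6 each, +1 to first 3
Round 3: Elkhorn=22 Fernhollow=25 Greywater=21 Hollowpine=24 → close Fernhollow (overflow 19)
  25÷3 = 8 each, +1 to first 1
Round 4: Elkhorn=31 Greywater=29 Hollowpine=32 → close Hollowpine (overflow 21)
  32÷2 = 16 each, +1 to first 0
Round 5: Elkhorn=47 Greywater=45 → close Greywater (overflow 36)
  45÷1 = 45 each, +1 to first 0

Closure order: Cedarfen, Dunmere, Fernhollow, Hollowpine, Greywater
Last habitat: Elkhorn with 92 animals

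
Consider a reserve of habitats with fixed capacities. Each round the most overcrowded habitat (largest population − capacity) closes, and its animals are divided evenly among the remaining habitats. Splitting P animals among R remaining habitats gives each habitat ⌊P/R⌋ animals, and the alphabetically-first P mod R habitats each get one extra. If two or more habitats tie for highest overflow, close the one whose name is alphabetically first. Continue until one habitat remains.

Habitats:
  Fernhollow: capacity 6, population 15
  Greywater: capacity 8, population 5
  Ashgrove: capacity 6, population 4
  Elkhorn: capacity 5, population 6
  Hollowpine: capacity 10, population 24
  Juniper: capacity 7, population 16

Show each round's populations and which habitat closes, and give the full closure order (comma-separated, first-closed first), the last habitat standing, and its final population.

Round 1: Ashgrove=4 Elkhorn=6 Fernhollow=15 Greywater=5 Hollowpine=24 Juniper=16 → close Hollowpine (overflow 14)
  24÷5 = 4 each, +1 to first 4
Round 2: Ashgrove=9 Elkhorn=11 Fernhollow=20 Greywater=10 Juniper=20 → close Fernhollow (overflow 14)
  20÷4 = 5 each, +1 to first 0
Round 3: Ashgrove=14 Elkhorn=16 Greywater=15 Juniper=25 → close Juniper (overflow 18)
  25÷3 = 8 each, +1 to first 1
Round 4: Ashgrove=23 Elkhorn=24 Greywater=23 → close Elkhorn (overflow 19)
  24÷2 = 12 each, +1 to first 0
Round 5: Ashgrove=35 Greywater=35 → close Ashgrove (overflow 29)
  35÷1 = 35 each, +1 to first 0

Closure order: Hollowpine, Fernhollow, Juniper, Elkhorn, Ashgrove
Last habitat: Greywater with 70 animals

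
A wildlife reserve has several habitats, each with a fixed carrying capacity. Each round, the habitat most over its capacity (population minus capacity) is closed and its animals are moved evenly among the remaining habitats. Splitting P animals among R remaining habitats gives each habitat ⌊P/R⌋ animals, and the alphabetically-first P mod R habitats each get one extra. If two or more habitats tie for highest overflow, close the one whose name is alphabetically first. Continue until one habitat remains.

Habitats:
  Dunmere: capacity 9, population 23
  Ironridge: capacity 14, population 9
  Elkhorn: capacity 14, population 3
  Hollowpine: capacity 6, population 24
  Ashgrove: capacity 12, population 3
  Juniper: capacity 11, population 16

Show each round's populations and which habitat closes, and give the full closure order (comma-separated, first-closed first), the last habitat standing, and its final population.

Closure order: Hollowpine, Dunmere, Juniper, Ironridge, Ashgrove
Last habitat: Elkhorn with 78 animals

Round 1: Ashgrove=3 Dunmere=23 Elkhorn=3 Hollowpine=24 Ironridge=9 Juniper=16 → close Hollowpine (overflow 18)
  24÷5 = 4 each, +1 to first 4
Round 2: Ashgrove=8 Dunmere=28 Elkhorn=8 Ironridge=14 Juniper=20 → close Dunmere (overflow 19)
  28÷4 = 7 each, +1 to first 0
Round 3: Ashgrove=15 Elkhorn=15 Ironridge=21 Juniper=27 → close Juniper (overflow 16)
  27÷3 = 9 each, +1 to first 0
Round 4: Ashgrove=24 Elkhorn=24 Ironridge=30 → close Ironridge (overflow 16)
  30÷2 = 15 each, +1 to first 0
Round 5: Ashgrove=39 Elkhorn=39 → close Ashgrove (overflow 27)
  39÷1 = 39 each, +1 to first 0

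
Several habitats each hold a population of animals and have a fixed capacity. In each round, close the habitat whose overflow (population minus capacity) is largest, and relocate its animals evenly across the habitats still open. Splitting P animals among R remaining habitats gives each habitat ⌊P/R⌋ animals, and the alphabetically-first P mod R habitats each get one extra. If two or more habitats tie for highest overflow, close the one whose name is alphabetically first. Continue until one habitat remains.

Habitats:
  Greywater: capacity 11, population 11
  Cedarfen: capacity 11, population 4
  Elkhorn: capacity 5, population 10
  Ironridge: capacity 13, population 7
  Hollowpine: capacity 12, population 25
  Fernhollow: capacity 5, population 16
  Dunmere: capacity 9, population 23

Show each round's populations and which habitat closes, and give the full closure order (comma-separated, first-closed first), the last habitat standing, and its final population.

Round 1: Cedarfen=4 Dunmere=23 Elkhorn=10 Fernhollow=16 Greywater=11 Hollowpine=25 Ironridge=7 → close Dunmere (overflow 14)
  23÷6 = 3 each, +1 to first 5
Round 2: Cedarfen=8 Elkhorn=14 Fernhollow=20 Greywater=15 Hollowpine=29 Ironridge=10 → close Hollowpine (overflow 17)
  29÷5 = 5 each, +1 to first 4
Round 3: Cedarfen=14 Elkhorn=20 Fernhollow=26 Greywater=21 Ironridge=15 → close Fernhollow (overflow 21)
  26÷4 = 6 each, +1 to first 2
Round 4: Cedarfen=21 Elkhorn=27 Greywater=27 Ironridge=21 → close Elkhorn (overflow 22)
  27÷3 = 9 each, +1 to first 0
Round 5: Cedarfen=30 Greywater=36 Ironridge=30 → close Greywater (overflow 25)
  36÷2 = 18 each, +1 to first 0
Round 6: Cedarfen=48 Ironridge=48 → close Cedarfen (overflow 37)
  48÷1 = 48 each, +1 to first 0

Closure order: Dunmere, Hollowpine, Fernhollow, Elkhorn, Greywater, Cedarfen
Last habitat: Ironridge with 96 animals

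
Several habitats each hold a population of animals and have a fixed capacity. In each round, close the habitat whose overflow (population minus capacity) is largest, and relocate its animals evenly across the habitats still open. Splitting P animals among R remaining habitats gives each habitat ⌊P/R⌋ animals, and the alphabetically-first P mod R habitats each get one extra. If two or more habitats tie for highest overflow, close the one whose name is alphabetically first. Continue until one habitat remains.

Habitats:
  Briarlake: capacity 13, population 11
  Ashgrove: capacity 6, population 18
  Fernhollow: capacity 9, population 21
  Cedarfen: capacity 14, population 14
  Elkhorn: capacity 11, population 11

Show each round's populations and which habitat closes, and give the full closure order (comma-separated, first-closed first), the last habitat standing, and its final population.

Round 1: Ashgrove=18 Briarlake=11 Cedarfen=14 Elkhorn=11 Fernhollow=21 → close Ashgrove (overflow 12)
  18÷4 = 4 each, +1 to first 2
Round 2: Briarlake=16 Cedarfen=19 Elkhorn=15 Fernhollow=25 → close Fernhollow (overflow 16)
  25÷3 = 8 each, +1 to first 1
Round 3: Briarlake=25 Cedarfen=27 Elkhorn=23 → close Cedarfen (overflow 13)
  27÷2 = 13 each, +1 to first 1
Round 4: Briarlake=39 Elkhorn=36 → close Briarlake (overflow 26)
  39÷1 = 39 each, +1 to first 0

Closure order: Ashgrove, Fernhollow, Cedarfen, Briarlake
Last habitat: Elkhorn with 75 animals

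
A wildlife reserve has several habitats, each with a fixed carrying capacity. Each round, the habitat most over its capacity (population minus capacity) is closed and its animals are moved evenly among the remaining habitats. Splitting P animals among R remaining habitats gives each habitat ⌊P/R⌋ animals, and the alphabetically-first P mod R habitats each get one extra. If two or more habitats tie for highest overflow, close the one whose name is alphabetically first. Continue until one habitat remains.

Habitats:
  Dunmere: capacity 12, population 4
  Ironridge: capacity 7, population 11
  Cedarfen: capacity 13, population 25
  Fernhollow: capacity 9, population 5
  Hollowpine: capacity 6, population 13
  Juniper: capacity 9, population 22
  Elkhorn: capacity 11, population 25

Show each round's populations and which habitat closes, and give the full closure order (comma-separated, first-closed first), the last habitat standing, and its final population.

Round 1: Cedarfen=25 Dunmere=4 Elkhorn=25 Fernhollow=5 Hollowpine=13 Ironridge=11 Juniper=22 → close Elkhorn (overflow 14)
  25÷6 = 4 each, +1 to first 1
Round 2: Cedarfen=30 Dunmere=8 Fernhollow=9 Hollowpine=17 Ironridge=15 Juniper=26 → close Cedarfen (overflow 17)
  30÷5 = 6 each, +1 to first 0
Round 3: Dunmere=14 Fernhollow=15 Hollowpine=23 Ironridge=21 Juniper=32 → close Juniper (overflow 23)
  32÷4 = 8 each, +1 to first 0
Round 4: Dunmere=22 Fernhollow=23 Hollowpine=31 Ironridge=29 → close Hollowpine (overflow 25)
  31÷3 = 10 each, +1 to first 1
Round 5: Dunmere=33 Fernhollow=33 Ironridge=39 → close Ironridge (overflow 32)
  39÷2 = 19 each, +1 to first 1
Round 6: Dunmere=53 Fernhollow=52 → close Fernhollow (overflow 43)
  52÷1 = 52 each, +1 to first 0

Closure order: Elkhorn, Cedarfen, Juniper, Hollowpine, Ironridge, Fernhollow
Last habitat: Dunmere with 105 animals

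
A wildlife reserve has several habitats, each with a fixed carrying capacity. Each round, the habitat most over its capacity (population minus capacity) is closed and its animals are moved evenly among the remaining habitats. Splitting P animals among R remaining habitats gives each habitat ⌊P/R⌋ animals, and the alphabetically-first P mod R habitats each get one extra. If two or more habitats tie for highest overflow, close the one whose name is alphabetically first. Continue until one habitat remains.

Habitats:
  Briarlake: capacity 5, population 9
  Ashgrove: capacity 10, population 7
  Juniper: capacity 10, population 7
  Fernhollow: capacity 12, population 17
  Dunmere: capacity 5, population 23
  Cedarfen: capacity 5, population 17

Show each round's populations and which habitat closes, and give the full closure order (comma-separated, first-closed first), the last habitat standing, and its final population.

Round 1: Ashgrove=7 Briarlake=9 Cedarfen=17 Dunmere=23 Fernhollow=17 Juniper=7 → close Dunmere (overflow 18)
  23÷5 = 4 each, +1 to first 3
Round 2: Ashgrove=12 Briarlake=14 Cedarfen=22 Fernhollow=21 Juniper=11 → close Cedarfen (overflow 17)
  22÷4 = 5 each, +1 to first 2
Round 3: Ashgrove=18 Briarlake=20 Fernhollow=26 Juniper=16 → close Briarlake (overflow 15)
  20÷3 = 6 each, +1 to first 2
Round 4: Ashgrove=25 Fernhollow=33 Juniper=22 → close Fernhollow (overflow 21)
  33÷2 = 16 each, +1 to first 1
Round 5: Ashgrove=42 Juniper=38 → close Ashgrove (overflow 32)
  42÷1 = 42 each, +1 to first 0

Closure order: Dunmere, Cedarfen, Briarlake, Fernhollow, Ashgrove
Last habitat: Juniper with 80 animals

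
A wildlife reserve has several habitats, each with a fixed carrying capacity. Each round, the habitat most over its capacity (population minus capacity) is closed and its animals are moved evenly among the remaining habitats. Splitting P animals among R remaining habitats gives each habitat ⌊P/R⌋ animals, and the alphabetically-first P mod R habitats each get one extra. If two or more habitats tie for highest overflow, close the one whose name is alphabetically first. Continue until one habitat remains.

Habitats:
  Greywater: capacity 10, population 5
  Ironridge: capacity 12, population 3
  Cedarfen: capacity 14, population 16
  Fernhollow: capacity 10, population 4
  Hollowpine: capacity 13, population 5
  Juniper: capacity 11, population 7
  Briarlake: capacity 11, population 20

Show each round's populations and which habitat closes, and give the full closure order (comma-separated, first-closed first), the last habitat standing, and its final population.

Closure order: Briarlake, Cedarfen, Juniper, Fernhollow, Greywater, Hollowpine
Last habitat: Ironridge with 60 animals

Round 1: Briarlake=20 Cedarfen=16 Fernhollow=4 Greywater=5 Hollowpine=5 Ironridge=3 Juniper=7 → close Briarlake (overflow 9)
  20÷6 = 3 each, +1 to first 2
Round 2: Cedarfen=20 Fernhollow=8 Greywater=8 Hollowpine=8 Ironridge=6 Juniper=10 → close Cedarfen (overflow 6)
  20÷5 = 4 each, +1 to first 0
Round 3: Fernhollow=12 Greywater=12 Hollowpine=12 Ironridge=10 Juniper=14 → close Juniper (overflow 3)
  14÷4 = 3 each, +1 to first 2
Round 4: Fernhollow=16 Greywater=16 Hollowpine=15 Ironridge=13 → close Fernhollow (overflow 6)
  16÷3 = 5 each, +1 to first 1
Round 5: Greywater=22 Hollowpine=20 Ironridge=18 → close Greywater (overflow 12)
  22÷2 = 11 each, +1 to first 0
Round 6: Hollowpine=31 Ironridge=29 → close Hollowpine (overflow 18)
  31÷1 = 31 each, +1 to first 0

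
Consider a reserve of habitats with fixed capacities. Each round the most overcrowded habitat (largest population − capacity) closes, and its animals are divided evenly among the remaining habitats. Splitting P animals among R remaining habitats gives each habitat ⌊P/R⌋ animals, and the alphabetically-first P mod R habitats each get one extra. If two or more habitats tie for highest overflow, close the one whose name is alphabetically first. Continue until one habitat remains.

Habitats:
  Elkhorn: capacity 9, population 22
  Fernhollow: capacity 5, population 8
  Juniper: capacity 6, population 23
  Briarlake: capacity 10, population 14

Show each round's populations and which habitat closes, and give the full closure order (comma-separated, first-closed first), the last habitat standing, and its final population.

Round 1: Briarlake=14 Elkhorn=22 Fernhollow=8 Juniper=23 → close Juniper (overflow 17)
  23÷3 = 7 each, +1 to first 2
Round 2: Briarlake=22 Elkhorn=30 Fernhollow=15 → close Elkhorn (overflow 21)
  30÷2 = 15 each, +1 to first 0
Round 3: Briarlake=37 Fernhollow=30 → close Briarlake (overflow 27)
  37÷1 = 37 each, +1 to first 0

Closure order: Juniper, Elkhorn, Briarlake
Last habitat: Fernhollow with 67 animals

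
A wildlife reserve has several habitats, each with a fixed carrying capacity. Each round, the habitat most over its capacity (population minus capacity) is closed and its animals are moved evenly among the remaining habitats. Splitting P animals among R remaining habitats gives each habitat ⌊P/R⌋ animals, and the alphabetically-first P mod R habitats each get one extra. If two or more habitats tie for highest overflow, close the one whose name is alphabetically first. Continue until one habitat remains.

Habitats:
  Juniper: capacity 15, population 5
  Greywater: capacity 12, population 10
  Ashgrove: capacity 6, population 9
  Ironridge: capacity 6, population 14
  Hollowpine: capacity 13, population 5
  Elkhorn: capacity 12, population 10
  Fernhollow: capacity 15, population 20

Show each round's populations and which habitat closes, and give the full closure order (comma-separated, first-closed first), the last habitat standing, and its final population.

Closure order: Ironridge, Fernhollow, Ashgrove, Elkhorn, Greywater, Hollowpine
Last habitat: Juniper with 73 animals

Round 1: Ashgrove=9 Elkhorn=10 Fernhollow=20 Greywater=10 Hollowpine=5 Ironridge=14 Juniper=5 → close Ironridge (overflow 8)
  14÷6 = 2 each, +1 to first 2
Round 2: Ashgrove=12 Elkhorn=13 Fernhollow=22 Greywater=12 Hollowpine=7 Juniper=7 → close Fernhollow (overflow 7)
  22÷5 = 4 each, +1 to first 2
Round 3: Ashgrove=17 Elkhorn=18 Greywater=16 Hollowpine=11 Juniper=11 → close Ashgrove (overflow 11)
  17÷4 = 4 each, +1 to first 1
Round 4: Elkhorn=23 Greywater=20 Hollowpine=15 Juniper=15 → close Elkhorn (overflow 11)
  23÷3 = 7 each, +1 to first 2
Round 5: Greywater=28 Hollowpine=23 Juniper=22 → close Greywater (overflow 16)
  28÷2 = 14 each, +1 to first 0
Round 6: Hollowpine=37 Juniper=36 → close Hollowpine (overflow 24)
  37÷1 = 37 each, +1 to first 0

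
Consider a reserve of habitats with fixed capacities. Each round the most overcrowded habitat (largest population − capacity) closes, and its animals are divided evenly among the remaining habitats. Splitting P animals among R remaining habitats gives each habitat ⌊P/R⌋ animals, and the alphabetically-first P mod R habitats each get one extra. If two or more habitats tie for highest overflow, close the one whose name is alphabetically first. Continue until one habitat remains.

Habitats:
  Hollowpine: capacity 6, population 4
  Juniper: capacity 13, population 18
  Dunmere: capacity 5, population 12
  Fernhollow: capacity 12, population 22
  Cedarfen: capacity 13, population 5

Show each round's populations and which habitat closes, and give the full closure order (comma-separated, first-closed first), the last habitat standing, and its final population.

Closure order: Fernhollow, Dunmere, Juniper, Hollowpine
Last habitat: Cedarfen with 61 animals

Round 1: Cedarfen=5 Dunmere=12 Fernhollow=22 Hollowpine=4 Juniper=18 → close Fernhollow (overflow 10)
  22÷4 = 5 each, +1 to first 2
Round 2: Cedarfen=11 Dunmere=18 Hollowpine=9 Juniper=23 → close Dunmere (overflow 13)
  18÷3 = 6 each, +1 to first 0
Round 3: Cedarfen=17 Hollowpine=15 Juniper=29 → close Juniper (overflow 16)
  29÷2 = 14 each, +1 to first 1
Round 4: Cedarfen=32 Hollowpine=29 → close Hollowpine (overflow 23)
  29÷1 = 29 each, +1 to first 0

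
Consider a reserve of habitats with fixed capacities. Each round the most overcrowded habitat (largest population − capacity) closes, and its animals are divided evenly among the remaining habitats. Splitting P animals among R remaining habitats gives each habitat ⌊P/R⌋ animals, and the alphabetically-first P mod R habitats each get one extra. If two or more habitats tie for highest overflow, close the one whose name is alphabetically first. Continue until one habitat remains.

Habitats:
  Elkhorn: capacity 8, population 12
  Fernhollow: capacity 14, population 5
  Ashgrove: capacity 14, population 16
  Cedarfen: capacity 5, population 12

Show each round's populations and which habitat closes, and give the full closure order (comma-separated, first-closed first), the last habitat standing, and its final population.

Closure order: Cedarfen, Elkhorn, Ashgrove
Last habitat: Fernhollow with 45 animals

Round 1: Ashgrove=16 Cedarfen=12 Elkhorn=12 Fernhollow=5 → close Cedarfen (overflow 7)
  12÷3 = 4 each, +1 to first 0
Round 2: Ashgrove=20 Elkhorn=16 Fernhollow=9 → close Elkhorn (overflow 8)
  16÷2 = 8 each, +1 to first 0
Round 3: Ashgrove=28 Fernhollow=17 → close Ashgrove (overflow 14)
  28÷1 = 28 each, +1 to first 0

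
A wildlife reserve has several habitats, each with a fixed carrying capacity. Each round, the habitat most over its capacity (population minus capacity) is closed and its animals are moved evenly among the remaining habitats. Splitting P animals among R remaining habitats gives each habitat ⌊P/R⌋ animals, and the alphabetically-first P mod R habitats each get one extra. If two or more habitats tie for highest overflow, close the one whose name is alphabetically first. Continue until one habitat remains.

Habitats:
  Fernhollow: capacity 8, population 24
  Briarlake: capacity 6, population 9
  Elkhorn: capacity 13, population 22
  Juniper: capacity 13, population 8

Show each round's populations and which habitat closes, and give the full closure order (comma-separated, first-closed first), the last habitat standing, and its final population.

Round 1: Briarlake=9 Elkhorn=22 Fernhollow=24 Juniper=8 → close Fernhollow (overflow 16)
  24÷3 = 8 each, +1 to first 0
Round 2: Briarlake=17 Elkhorn=30 Juniper=16 → close Elkhorn (overflow 17)
  30÷2 = 15 each, +1 to first 0
Round 3: Briarlake=32 Juniper=31 → close Briarlake (overflow 26)
  32÷1 = 32 each, +1 to first 0

Closure order: Fernhollow, Elkhorn, Briarlake
Last habitat: Juniper with 63 animals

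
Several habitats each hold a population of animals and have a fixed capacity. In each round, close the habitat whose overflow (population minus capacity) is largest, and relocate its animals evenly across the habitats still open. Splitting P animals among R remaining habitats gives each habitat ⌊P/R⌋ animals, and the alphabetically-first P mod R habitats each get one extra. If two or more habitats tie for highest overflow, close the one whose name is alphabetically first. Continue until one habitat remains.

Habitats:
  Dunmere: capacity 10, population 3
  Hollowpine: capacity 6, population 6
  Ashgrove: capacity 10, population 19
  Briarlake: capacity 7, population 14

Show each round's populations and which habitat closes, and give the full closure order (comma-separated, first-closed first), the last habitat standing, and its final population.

Closure order: Ashgrove, Briarlake, Hollowpine
Last habitat: Dunmere with 42 animals

Round 1: Ashgrove=19 Briarlake=14 Dunmere=3 Hollowpine=6 → close Ashgrove (overflow 9)
  19÷3 = 6 each, +1 to first 1
Round 2: Briarlake=21 Dunmere=9 Hollowpine=12 → close Briarlake (overflow 14)
  21÷2 = 10 each, +1 to first 1
Round 3: Dunmere=20 Hollowpine=22 → close Hollowpine (overflow 16)
  22÷1 = 22 each, +1 to first 0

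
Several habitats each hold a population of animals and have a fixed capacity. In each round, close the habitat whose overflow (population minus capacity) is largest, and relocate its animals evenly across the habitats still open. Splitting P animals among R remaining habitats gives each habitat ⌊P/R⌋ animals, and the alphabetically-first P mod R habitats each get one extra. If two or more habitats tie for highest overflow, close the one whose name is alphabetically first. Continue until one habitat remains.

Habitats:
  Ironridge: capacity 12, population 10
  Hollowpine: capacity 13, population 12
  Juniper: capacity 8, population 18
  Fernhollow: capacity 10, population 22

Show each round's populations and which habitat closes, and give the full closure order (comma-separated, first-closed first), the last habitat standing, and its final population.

Closure order: Fernhollow, Juniper, Hollowpine
Last habitat: Ironridge with 62 animals

Round 1: Fernhollow=22 Hollowpine=12 Ironridge=10 Juniper=18 → close Fernhollow (overflow 12)
  22÷3 = 7 each, +1 to first 1
Round 2: Hollowpine=20 Ironridge=17 Juniper=25 → close Juniper (overflow 17)
  25÷2 = 12 each, +1 to first 1
Round 3: Hollowpine=33 Ironridge=29 → close Hollowpine (overflow 20)
  33÷1 = 33 each, +1 to first 0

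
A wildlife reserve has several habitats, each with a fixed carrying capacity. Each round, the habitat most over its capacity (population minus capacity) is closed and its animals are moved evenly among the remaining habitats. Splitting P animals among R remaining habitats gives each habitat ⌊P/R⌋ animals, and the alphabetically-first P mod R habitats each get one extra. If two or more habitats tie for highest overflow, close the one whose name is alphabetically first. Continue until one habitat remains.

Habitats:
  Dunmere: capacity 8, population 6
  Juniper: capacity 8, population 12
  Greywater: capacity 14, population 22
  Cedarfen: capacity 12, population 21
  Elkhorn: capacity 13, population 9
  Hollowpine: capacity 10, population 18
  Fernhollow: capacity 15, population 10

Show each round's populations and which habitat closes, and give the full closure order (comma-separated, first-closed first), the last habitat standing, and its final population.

Round 1: Cedarfen=21 Dunmere=6 Elkhorn=9 Fernhollow=10 Greywater=22 Hollowpine=18 Juniper=12 → close Cedarfen (overflow 9)
  21÷6 = 3 each, +1 to first 3
Round 2: Dunmere=10 Elkhorn=13 Fernhollow=14 Greywater=25 Hollowpine=21 Juniper=15 → close Greywater (overflow 11)
  25÷5 = 5 each, +1 to first 0
Round 3: Dunmere=15 Elkhorn=18 Fernhollow=19 Hollowpine=26 Juniper=20 → close Hollowpine (overflow 16)
  26÷4 = 6 each, +1 to first 2
Round 4: Dunmere=22 Elkhorn=25 Fernhollow=25 Juniper=26 → close Juniper (overflow 18)
  26÷3 = 8 each, +1 to first 2
Round 5: Dunmere=31 Elkhorn=34 Fernhollow=33 → close Dunmere (overflow 23)
  31÷2 = 15 each, +1 to first 1
Round 6: Elkhorn=50 Fernhollow=48 → close Elkhorn (overflow 37)
  50÷1 = 50 each, +1 to first 0

Closure order: Cedarfen, Greywater, Hollowpine, Juniper, Dunmere, Elkhorn
Last habitat: Fernhollow with 98 animals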